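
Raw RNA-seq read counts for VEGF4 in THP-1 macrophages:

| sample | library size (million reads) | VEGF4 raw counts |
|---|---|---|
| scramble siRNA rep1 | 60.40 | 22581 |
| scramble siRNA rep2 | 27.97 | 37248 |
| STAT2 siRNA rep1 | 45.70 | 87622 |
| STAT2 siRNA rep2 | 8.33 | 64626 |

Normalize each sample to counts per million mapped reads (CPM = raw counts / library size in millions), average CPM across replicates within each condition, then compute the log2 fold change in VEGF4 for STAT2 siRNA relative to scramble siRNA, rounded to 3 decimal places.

2.504

CPM(scramble siRNA rep1) = 22581 / 60.40 = 373.8576
CPM(scramble siRNA rep2) = 37248 / 27.97 = 1331.7125
CPM(STAT2 siRNA rep1) = 87622 / 45.70 = 1917.3304
CPM(STAT2 siRNA rep2) = 64626 / 8.33 = 7758.2233
mean CPM(scramble siRNA) = 852.7851; mean CPM(STAT2 siRNA) = 4837.7769
Fold change = 4837.7769 / 852.7851 = 5.67291
log2(5.67291) = 2.5041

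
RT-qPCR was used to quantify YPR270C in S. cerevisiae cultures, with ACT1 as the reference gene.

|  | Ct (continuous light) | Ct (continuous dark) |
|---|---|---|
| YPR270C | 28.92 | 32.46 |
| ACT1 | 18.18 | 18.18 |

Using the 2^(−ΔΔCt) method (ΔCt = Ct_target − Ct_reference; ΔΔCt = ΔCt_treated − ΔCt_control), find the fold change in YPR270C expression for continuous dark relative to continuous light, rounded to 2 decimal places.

0.09

ΔCt(continuous light) = 28.920 − 18.180 = 10.740
ΔCt(continuous dark) = 32.460 − 18.180 = 14.280
ΔΔCt = 14.280 − 10.740 = 3.540
Fold change = 2^(−3.540) = 0.086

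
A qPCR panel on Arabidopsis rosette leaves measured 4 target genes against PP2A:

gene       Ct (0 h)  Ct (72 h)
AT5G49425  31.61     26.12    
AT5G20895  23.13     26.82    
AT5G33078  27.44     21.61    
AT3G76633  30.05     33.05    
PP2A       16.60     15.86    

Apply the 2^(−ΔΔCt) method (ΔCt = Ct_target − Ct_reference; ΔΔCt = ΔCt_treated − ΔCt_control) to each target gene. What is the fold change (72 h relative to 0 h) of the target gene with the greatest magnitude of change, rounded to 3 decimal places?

AT5G49425: ΔΔCt = (26.12−15.86) − (31.61−16.60) = 10.26 − 15.01 = -4.75; fold change = 2^4.75 = 26.909
AT5G20895: ΔΔCt = (26.82−15.86) − (23.13−16.60) = 10.96 − 6.53 = 4.43; fold change = 2^-4.43 = 0.046
AT5G33078: ΔΔCt = (21.61−15.86) − (27.44−16.60) = 5.75 − 10.84 = -5.09; fold change = 2^5.09 = 34.060
AT3G76633: ΔΔCt = (33.05−15.86) − (30.05−16.60) = 17.19 − 13.45 = 3.74; fold change = 2^-3.74 = 0.075
AT5G33078 has the largest |ΔΔCt| = 5.09.

34.060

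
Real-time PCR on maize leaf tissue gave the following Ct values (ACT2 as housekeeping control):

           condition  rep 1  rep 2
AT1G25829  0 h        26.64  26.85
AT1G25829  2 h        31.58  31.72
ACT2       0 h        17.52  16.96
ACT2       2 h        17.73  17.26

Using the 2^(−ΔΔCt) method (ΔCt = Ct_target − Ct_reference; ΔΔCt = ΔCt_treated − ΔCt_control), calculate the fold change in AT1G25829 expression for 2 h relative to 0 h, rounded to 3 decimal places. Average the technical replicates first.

Mean Ct: AT1G25829 0 h 26.745; AT1G25829 2 h 31.650; ACT2 0 h 17.240; ACT2 2 h 17.495
ΔCt(0 h) = 26.745 − 17.240 = 9.505
ΔCt(2 h) = 31.650 − 17.495 = 14.155
ΔΔCt = 14.155 − 9.505 = 4.650
Fold change = 2^(−4.650) = 0.0398

0.040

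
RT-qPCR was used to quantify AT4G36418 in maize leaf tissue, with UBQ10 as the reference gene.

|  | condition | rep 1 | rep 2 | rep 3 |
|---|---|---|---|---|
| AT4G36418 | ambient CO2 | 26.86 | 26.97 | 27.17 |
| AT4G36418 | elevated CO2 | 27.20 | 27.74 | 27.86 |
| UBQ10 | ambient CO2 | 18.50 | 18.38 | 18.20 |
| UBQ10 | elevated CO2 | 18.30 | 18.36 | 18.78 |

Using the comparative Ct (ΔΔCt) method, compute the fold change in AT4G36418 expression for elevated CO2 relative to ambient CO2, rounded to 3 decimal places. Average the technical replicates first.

0.717

Mean Ct: AT4G36418 ambient CO2 27.000; AT4G36418 elevated CO2 27.600; UBQ10 ambient CO2 18.360; UBQ10 elevated CO2 18.480
ΔCt(ambient CO2) = 27.000 − 18.360 = 8.640
ΔCt(elevated CO2) = 27.600 − 18.480 = 9.120
ΔΔCt = 9.120 − 8.640 = 0.480
Fold change = 2^(−0.480) = 0.7170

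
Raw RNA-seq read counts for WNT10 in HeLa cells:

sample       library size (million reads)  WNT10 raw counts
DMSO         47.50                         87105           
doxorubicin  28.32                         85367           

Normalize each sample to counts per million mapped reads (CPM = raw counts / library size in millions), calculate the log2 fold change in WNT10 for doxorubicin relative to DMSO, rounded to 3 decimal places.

CPM(DMSO) = 87105 / 47.50 = 1833.7895
CPM(doxorubicin) = 85367 / 28.32 = 3014.3715
Fold change = 3014.3715 / 1833.7895 = 1.64379
log2(1.64379) = 0.7170

0.717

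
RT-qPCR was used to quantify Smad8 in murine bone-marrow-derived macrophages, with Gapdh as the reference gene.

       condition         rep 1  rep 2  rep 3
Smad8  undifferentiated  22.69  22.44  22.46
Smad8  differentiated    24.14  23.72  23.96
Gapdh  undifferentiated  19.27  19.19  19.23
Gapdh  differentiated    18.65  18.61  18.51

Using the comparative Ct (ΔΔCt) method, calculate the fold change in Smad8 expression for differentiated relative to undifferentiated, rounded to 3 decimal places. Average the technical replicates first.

Mean Ct: Smad8 undifferentiated 22.530; Smad8 differentiated 23.940; Gapdh undifferentiated 19.230; Gapdh differentiated 18.590
ΔCt(undifferentiated) = 22.530 − 19.230 = 3.300
ΔCt(differentiated) = 23.940 − 18.590 = 5.350
ΔΔCt = 5.350 − 3.300 = 2.050
Fold change = 2^(−2.050) = 0.2415

0.241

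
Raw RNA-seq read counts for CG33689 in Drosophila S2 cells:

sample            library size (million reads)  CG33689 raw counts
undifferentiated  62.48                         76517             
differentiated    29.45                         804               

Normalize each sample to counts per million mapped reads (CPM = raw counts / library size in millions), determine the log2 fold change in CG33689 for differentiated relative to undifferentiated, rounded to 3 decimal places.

CPM(undifferentiated) = 76517 / 62.48 = 1224.6639
CPM(differentiated) = 804 / 29.45 = 27.3005
Fold change = 27.3005 / 1224.6639 = 0.02229
log2(0.02229) = -5.4873

-5.487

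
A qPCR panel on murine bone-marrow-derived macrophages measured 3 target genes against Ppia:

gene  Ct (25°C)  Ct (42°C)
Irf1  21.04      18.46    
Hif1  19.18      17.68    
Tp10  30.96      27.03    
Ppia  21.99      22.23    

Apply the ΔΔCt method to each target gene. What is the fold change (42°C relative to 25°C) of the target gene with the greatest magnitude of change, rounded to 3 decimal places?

Irf1: ΔΔCt = (18.46−22.23) − (21.04−21.99) = -3.77 − (-0.95) = -2.82; fold change = 2^2.82 = 7.062
Hif1: ΔΔCt = (17.68−22.23) − (19.18−21.99) = -4.55 − (-2.81) = -1.74; fold change = 2^1.74 = 3.340
Tp10: ΔΔCt = (27.03−22.23) − (30.96−21.99) = 4.80 − 8.97 = -4.17; fold change = 2^4.17 = 18.001
Tp10 has the largest |ΔΔCt| = 4.17.

18.001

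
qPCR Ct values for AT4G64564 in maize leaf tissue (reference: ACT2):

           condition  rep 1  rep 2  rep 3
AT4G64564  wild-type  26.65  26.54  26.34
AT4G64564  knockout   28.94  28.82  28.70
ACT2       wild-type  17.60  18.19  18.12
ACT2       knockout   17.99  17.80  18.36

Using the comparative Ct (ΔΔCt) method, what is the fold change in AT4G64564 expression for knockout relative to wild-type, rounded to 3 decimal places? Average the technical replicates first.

0.213

Mean Ct: AT4G64564 wild-type 26.510; AT4G64564 knockout 28.820; ACT2 wild-type 17.970; ACT2 knockout 18.050
ΔCt(wild-type) = 26.510 − 17.970 = 8.540
ΔCt(knockout) = 28.820 − 18.050 = 10.770
ΔΔCt = 10.770 − 8.540 = 2.230
Fold change = 2^(−2.230) = 0.2132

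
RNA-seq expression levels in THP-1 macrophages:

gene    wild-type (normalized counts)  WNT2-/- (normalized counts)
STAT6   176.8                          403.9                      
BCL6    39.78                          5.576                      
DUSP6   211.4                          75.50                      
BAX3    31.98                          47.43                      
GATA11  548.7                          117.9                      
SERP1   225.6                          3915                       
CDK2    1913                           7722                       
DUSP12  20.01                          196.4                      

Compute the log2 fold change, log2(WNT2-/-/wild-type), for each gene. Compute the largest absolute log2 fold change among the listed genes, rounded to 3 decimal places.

log2(403.9/176.8) = 1.192  (STAT6)
log2(5.576/39.78) = -2.835  (BCL6)
log2(75.50/211.4) = -1.485  (DUSP6)
log2(47.43/31.98) = 0.569  (BAX3)
log2(117.9/548.7) = -2.218  (GATA11)
log2(3915/225.6) = 4.117  (SERP1)
log2(7722/1913) = 2.013  (CDK2)
log2(196.4/20.01) = 3.295  (DUSP12)
The largest magnitude belongs to SERP1.

4.117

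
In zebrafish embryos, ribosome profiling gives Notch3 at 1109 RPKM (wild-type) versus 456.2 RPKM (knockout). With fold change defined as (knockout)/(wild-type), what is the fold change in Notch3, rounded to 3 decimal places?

Fold change = 456.2 / 1109 = 0.4114
Notch3 is downregulated.

0.411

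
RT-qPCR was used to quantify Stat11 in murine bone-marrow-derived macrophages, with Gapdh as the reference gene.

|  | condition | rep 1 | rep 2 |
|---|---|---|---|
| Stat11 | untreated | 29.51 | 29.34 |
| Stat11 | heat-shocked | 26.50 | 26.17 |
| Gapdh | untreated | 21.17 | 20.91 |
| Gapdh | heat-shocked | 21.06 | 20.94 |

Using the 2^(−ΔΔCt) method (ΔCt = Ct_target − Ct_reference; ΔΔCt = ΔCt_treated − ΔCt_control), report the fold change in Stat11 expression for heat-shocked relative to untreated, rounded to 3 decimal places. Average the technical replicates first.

Mean Ct: Stat11 untreated 29.425; Stat11 heat-shocked 26.335; Gapdh untreated 21.040; Gapdh heat-shocked 21.000
ΔCt(untreated) = 29.425 − 21.040 = 8.385
ΔCt(heat-shocked) = 26.335 − 21.000 = 5.335
ΔΔCt = 5.335 − 8.385 = -3.050
Fold change = 2^(−(-3.050)) = 2^3.050 = 8.2821

8.282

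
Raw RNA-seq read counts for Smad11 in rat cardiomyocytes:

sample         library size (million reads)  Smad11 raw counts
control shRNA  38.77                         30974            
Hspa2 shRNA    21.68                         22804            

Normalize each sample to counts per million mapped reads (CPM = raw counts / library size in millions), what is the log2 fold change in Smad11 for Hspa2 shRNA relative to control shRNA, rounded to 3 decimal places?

0.397

CPM(control shRNA) = 30974 / 38.77 = 798.9167
CPM(Hspa2 shRNA) = 22804 / 21.68 = 1051.8450
Fold change = 1051.8450 / 798.9167 = 1.31659
log2(1.31659) = 0.3968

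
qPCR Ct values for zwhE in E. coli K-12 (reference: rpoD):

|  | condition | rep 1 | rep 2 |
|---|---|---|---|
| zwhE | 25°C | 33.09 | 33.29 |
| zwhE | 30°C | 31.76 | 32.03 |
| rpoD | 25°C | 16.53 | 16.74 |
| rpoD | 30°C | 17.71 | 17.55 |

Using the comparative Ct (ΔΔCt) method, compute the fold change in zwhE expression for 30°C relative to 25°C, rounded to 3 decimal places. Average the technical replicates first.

4.891

Mean Ct: zwhE 25°C 33.190; zwhE 30°C 31.895; rpoD 25°C 16.635; rpoD 30°C 17.630
ΔCt(25°C) = 33.190 − 16.635 = 16.555
ΔCt(30°C) = 31.895 − 17.630 = 14.265
ΔΔCt = 14.265 − 16.555 = -2.290
Fold change = 2^(−(-2.290)) = 2^2.290 = 4.8906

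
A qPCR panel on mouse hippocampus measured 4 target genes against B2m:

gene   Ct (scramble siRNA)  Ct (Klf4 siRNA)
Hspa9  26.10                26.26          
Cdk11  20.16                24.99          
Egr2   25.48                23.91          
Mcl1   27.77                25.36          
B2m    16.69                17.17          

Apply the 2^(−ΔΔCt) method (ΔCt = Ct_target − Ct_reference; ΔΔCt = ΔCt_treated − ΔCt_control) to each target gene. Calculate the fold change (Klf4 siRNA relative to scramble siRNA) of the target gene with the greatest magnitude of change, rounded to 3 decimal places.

0.049

Hspa9: ΔΔCt = (26.26−17.17) − (26.10−16.69) = 9.09 − 9.41 = -0.32; fold change = 2^0.32 = 1.248
Cdk11: ΔΔCt = (24.99−17.17) − (20.16−16.69) = 7.82 − 3.47 = 4.35; fold change = 2^-4.35 = 0.049
Egr2: ΔΔCt = (23.91−17.17) − (25.48−16.69) = 6.74 − 8.79 = -2.05; fold change = 2^2.05 = 4.141
Mcl1: ΔΔCt = (25.36−17.17) − (27.77−16.69) = 8.19 − 11.08 = -2.89; fold change = 2^2.89 = 7.413
Cdk11 has the largest |ΔΔCt| = 4.35.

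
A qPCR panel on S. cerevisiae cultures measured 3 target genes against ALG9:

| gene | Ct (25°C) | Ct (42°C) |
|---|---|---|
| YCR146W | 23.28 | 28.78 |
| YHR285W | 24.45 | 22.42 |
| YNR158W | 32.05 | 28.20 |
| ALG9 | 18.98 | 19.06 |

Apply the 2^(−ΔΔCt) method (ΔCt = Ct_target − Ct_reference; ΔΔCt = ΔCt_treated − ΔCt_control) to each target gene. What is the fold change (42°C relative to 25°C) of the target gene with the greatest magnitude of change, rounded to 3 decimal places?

0.023

YCR146W: ΔΔCt = (28.78−19.06) − (23.28−18.98) = 9.72 − 4.30 = 5.42; fold change = 2^-5.42 = 0.023
YHR285W: ΔΔCt = (22.42−19.06) − (24.45−18.98) = 3.36 − 5.47 = -2.11; fold change = 2^2.11 = 4.317
YNR158W: ΔΔCt = (28.20−19.06) − (32.05−18.98) = 9.14 − 13.07 = -3.93; fold change = 2^3.93 = 15.242
YCR146W has the largest |ΔΔCt| = 5.42.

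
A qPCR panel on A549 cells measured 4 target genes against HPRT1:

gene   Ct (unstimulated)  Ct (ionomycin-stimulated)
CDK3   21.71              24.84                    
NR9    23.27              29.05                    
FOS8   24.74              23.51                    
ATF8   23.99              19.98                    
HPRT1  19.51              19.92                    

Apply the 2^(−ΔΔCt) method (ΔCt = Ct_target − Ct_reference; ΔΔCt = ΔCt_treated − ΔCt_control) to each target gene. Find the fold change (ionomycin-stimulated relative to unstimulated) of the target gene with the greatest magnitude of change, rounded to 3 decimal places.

0.024

CDK3: ΔΔCt = (24.84−19.92) − (21.71−19.51) = 4.92 − 2.20 = 2.72; fold change = 2^-2.72 = 0.152
NR9: ΔΔCt = (29.05−19.92) − (23.27−19.51) = 9.13 − 3.76 = 5.37; fold change = 2^-5.37 = 0.024
FOS8: ΔΔCt = (23.51−19.92) − (24.74−19.51) = 3.59 − 5.23 = -1.64; fold change = 2^1.64 = 3.117
ATF8: ΔΔCt = (19.98−19.92) − (23.99−19.51) = 0.06 − 4.48 = -4.42; fold change = 2^4.42 = 21.407
NR9 has the largest |ΔΔCt| = 5.37.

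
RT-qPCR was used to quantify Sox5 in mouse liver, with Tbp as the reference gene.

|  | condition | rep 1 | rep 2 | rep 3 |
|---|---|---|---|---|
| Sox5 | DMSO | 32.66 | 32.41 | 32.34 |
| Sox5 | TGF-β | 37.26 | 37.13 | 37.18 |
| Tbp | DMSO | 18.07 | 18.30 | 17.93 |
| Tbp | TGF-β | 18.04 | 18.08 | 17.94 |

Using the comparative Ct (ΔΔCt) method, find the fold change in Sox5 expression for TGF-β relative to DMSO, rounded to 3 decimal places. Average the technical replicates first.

Mean Ct: Sox5 DMSO 32.470; Sox5 TGF-β 37.190; Tbp DMSO 18.100; Tbp TGF-β 18.020
ΔCt(DMSO) = 32.470 − 18.100 = 14.370
ΔCt(TGF-β) = 37.190 − 18.020 = 19.170
ΔΔCt = 19.170 − 14.370 = 4.800
Fold change = 2^(−4.800) = 0.0359

0.036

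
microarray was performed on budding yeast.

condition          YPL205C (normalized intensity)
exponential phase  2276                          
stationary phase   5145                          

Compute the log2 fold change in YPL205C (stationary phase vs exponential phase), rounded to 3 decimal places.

1.177

Fold change = 5145 / 2276 = 2.2605
log2(2.2605) = 1.1767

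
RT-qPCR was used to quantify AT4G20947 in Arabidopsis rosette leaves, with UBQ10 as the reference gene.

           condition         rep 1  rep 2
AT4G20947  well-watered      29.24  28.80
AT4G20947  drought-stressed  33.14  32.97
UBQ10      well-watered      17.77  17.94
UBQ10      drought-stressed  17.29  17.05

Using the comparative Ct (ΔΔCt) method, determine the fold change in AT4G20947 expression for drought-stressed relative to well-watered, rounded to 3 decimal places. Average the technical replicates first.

Mean Ct: AT4G20947 well-watered 29.020; AT4G20947 drought-stressed 33.055; UBQ10 well-watered 17.855; UBQ10 drought-stressed 17.170
ΔCt(well-watered) = 29.020 − 17.855 = 11.165
ΔCt(drought-stressed) = 33.055 − 17.170 = 15.885
ΔΔCt = 15.885 − 11.165 = 4.720
Fold change = 2^(−4.720) = 0.0379

0.038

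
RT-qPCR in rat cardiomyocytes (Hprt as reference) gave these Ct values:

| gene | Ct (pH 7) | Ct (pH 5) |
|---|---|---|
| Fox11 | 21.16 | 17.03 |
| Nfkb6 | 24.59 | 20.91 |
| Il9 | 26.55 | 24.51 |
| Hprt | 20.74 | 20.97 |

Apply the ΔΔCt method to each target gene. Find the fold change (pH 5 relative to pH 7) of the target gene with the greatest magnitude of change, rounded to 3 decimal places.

20.535

Fox11: ΔΔCt = (17.03−20.97) − (21.16−20.74) = -3.94 − 0.42 = -4.36; fold change = 2^4.36 = 20.535
Nfkb6: ΔΔCt = (20.91−20.97) − (24.59−20.74) = -0.06 − 3.85 = -3.91; fold change = 2^3.91 = 15.032
Il9: ΔΔCt = (24.51−20.97) − (26.55−20.74) = 3.54 − 5.81 = -2.27; fold change = 2^2.27 = 4.823
Fox11 has the largest |ΔΔCt| = 4.36.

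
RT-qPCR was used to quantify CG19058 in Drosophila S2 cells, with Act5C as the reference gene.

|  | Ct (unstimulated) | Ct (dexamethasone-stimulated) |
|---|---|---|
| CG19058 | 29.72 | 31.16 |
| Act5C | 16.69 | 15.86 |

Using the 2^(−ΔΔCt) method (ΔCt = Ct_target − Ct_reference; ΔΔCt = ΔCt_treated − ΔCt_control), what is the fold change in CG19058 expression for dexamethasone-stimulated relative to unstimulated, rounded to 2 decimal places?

ΔCt(unstimulated) = 29.720 − 16.690 = 13.030
ΔCt(dexamethasone-stimulated) = 31.160 − 15.860 = 15.300
ΔΔCt = 15.300 − 13.030 = 2.270
Fold change = 2^(−2.270) = 0.207

0.21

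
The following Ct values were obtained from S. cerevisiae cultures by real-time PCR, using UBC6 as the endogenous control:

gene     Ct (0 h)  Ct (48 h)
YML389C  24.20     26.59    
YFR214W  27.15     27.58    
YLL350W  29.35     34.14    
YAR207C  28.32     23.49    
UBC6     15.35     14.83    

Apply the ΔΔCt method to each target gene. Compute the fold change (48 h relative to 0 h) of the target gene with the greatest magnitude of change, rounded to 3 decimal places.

0.025

YML389C: ΔΔCt = (26.59−14.83) − (24.20−15.35) = 11.76 − 8.85 = 2.91; fold change = 2^-2.91 = 0.133
YFR214W: ΔΔCt = (27.58−14.83) − (27.15−15.35) = 12.75 − 11.80 = 0.95; fold change = 2^-0.95 = 0.518
YLL350W: ΔΔCt = (34.14−14.83) − (29.35−15.35) = 19.31 − 14.00 = 5.31; fold change = 2^-5.31 = 0.025
YAR207C: ΔΔCt = (23.49−14.83) − (28.32−15.35) = 8.66 − 12.97 = -4.31; fold change = 2^4.31 = 19.835
YLL350W has the largest |ΔΔCt| = 5.31.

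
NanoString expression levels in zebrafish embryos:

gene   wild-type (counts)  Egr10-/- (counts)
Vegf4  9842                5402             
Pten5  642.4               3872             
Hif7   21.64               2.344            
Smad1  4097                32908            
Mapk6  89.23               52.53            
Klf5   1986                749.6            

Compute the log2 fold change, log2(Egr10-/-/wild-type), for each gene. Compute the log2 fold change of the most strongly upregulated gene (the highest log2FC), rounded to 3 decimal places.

log2(5402/9842) = -0.865  (Vegf4)
log2(3872/642.4) = 2.592  (Pten5)
log2(2.344/21.64) = -3.207  (Hif7)
log2(32908/4097) = 3.006  (Smad1)
log2(52.53/89.23) = -0.764  (Mapk6)
log2(749.6/1986) = -1.406  (Klf5)
Smad1 is most strongly upregulated.

3.006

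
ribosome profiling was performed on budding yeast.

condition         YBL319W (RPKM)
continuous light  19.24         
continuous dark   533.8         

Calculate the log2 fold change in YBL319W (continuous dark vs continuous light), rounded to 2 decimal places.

Fold change = 533.8 / 19.24 = 27.7443
log2(27.7443) = 4.794

4.79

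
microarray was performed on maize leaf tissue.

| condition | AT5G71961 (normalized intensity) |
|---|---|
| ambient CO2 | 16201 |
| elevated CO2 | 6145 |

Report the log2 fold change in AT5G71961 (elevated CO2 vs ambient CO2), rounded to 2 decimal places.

Fold change = 6145 / 16201 = 0.3793
log2(0.3793) = -1.399

-1.40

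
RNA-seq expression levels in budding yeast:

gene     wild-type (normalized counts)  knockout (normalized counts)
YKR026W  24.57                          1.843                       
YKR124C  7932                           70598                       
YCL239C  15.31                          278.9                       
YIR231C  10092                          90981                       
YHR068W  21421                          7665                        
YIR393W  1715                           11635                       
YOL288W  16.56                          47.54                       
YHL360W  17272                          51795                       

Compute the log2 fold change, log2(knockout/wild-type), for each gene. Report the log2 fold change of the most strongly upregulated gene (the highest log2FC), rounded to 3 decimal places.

4.187

log2(1.843/24.57) = -3.737  (YKR026W)
log2(70598/7932) = 3.154  (YKR124C)
log2(278.9/15.31) = 4.187  (YCL239C)
log2(90981/10092) = 3.172  (YIR231C)
log2(7665/21421) = -1.483  (YHR068W)
log2(11635/1715) = 2.762  (YIR393W)
log2(47.54/16.56) = 1.521  (YOL288W)
log2(51795/17272) = 1.584  (YHL360W)
YCL239C is most strongly upregulated.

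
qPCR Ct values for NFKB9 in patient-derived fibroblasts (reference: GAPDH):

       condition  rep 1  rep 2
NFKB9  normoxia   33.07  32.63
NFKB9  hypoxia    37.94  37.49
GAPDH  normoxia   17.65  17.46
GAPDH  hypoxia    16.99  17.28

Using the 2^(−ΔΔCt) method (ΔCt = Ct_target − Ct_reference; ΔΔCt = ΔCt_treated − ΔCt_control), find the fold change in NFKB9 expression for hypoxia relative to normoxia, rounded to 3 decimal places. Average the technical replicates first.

0.026

Mean Ct: NFKB9 normoxia 32.850; NFKB9 hypoxia 37.715; GAPDH normoxia 17.555; GAPDH hypoxia 17.135
ΔCt(normoxia) = 32.850 − 17.555 = 15.295
ΔCt(hypoxia) = 37.715 − 17.135 = 20.580
ΔΔCt = 20.580 − 15.295 = 5.285
Fold change = 2^(−5.285) = 0.0256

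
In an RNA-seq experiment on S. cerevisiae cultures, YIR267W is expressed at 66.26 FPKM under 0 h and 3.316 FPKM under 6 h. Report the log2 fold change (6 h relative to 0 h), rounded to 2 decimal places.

Fold change = 3.316 / 66.26 = 0.0500
log2(0.0500) = -4.321

-4.32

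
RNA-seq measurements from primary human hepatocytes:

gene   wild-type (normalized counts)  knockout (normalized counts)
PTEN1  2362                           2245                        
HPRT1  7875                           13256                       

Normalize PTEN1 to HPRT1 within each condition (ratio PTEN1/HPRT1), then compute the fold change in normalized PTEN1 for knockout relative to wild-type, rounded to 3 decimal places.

PTEN1/HPRT1 (wild-type) = 2362 / 7875 = 0.29994
PTEN1/HPRT1 (knockout) = 2245 / 13256 = 0.16936
Fold change = 0.16936 / 0.29994 = 0.5646

0.565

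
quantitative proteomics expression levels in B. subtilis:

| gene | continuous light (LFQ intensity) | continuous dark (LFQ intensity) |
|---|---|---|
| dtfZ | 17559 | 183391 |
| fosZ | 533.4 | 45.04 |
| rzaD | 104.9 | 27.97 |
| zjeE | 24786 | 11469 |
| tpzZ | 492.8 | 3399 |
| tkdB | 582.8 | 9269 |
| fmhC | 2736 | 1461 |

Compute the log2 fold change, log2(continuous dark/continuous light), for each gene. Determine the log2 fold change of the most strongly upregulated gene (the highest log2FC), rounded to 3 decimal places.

3.991

log2(183391/17559) = 3.385  (dtfZ)
log2(45.04/533.4) = -3.566  (fosZ)
log2(27.97/104.9) = -1.907  (rzaD)
log2(11469/24786) = -1.112  (zjeE)
log2(3399/492.8) = 2.786  (tpzZ)
log2(9269/582.8) = 3.991  (tkdB)
log2(1461/2736) = -0.905  (fmhC)
tkdB is most strongly upregulated.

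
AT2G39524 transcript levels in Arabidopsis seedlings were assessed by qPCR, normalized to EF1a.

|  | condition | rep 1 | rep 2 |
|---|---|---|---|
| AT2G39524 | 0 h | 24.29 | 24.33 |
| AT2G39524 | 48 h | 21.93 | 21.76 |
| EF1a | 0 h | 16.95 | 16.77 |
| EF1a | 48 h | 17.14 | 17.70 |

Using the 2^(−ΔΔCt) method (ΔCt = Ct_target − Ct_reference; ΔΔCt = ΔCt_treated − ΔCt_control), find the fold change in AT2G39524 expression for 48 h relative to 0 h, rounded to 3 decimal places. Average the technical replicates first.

8.140

Mean Ct: AT2G39524 0 h 24.310; AT2G39524 48 h 21.845; EF1a 0 h 16.860; EF1a 48 h 17.420
ΔCt(0 h) = 24.310 − 16.860 = 7.450
ΔCt(48 h) = 21.845 − 17.420 = 4.425
ΔΔCt = 4.425 − 7.450 = -3.025
Fold change = 2^(−(-3.025)) = 2^3.025 = 8.1398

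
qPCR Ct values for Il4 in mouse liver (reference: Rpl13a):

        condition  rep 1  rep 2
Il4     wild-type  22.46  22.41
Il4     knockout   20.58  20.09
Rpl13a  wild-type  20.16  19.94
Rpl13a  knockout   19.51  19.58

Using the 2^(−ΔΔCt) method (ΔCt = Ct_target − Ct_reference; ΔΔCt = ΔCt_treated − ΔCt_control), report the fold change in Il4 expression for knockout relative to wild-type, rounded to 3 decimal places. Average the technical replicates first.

3.021

Mean Ct: Il4 wild-type 22.435; Il4 knockout 20.335; Rpl13a wild-type 20.050; Rpl13a knockout 19.545
ΔCt(wild-type) = 22.435 − 20.050 = 2.385
ΔCt(knockout) = 20.335 − 19.545 = 0.790
ΔΔCt = 0.790 − 2.385 = -1.595
Fold change = 2^(−(-1.595)) = 2^1.595 = 3.0209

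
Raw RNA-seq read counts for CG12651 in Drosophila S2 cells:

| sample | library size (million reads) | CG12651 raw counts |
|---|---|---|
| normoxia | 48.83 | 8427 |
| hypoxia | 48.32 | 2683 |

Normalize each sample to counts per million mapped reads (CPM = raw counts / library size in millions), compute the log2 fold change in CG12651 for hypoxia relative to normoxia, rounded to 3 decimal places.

CPM(normoxia) = 8427 / 48.83 = 172.5783
CPM(hypoxia) = 2683 / 48.32 = 55.5257
Fold change = 55.5257 / 172.5783 = 0.32174
log2(0.32174) = -1.6360

-1.636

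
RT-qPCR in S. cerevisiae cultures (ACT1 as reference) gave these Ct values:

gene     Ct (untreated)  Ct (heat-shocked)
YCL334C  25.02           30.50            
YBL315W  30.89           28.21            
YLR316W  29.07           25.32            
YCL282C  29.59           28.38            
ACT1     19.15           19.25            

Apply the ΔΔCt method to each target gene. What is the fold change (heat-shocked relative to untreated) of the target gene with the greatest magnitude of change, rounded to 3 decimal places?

YCL334C: ΔΔCt = (30.50−19.25) − (25.02−19.15) = 11.25 − 5.87 = 5.38; fold change = 2^-5.38 = 0.024
YBL315W: ΔΔCt = (28.21−19.25) − (30.89−19.15) = 8.96 − 11.74 = -2.78; fold change = 2^2.78 = 6.869
YLR316W: ΔΔCt = (25.32−19.25) − (29.07−19.15) = 6.07 − 9.92 = -3.85; fold change = 2^3.85 = 14.420
YCL282C: ΔΔCt = (28.38−19.25) − (29.59−19.15) = 9.13 − 10.44 = -1.31; fold change = 2^1.31 = 2.479
YCL334C has the largest |ΔΔCt| = 5.38.

0.024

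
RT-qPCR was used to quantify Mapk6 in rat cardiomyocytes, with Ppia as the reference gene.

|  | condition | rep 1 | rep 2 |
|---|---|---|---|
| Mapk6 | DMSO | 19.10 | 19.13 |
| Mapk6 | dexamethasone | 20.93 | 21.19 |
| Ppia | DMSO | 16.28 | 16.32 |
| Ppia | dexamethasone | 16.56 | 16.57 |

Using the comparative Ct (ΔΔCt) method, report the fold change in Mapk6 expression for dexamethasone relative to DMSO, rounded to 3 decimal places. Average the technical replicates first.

0.312

Mean Ct: Mapk6 DMSO 19.115; Mapk6 dexamethasone 21.060; Ppia DMSO 16.300; Ppia dexamethasone 16.565
ΔCt(DMSO) = 19.115 − 16.300 = 2.815
ΔCt(dexamethasone) = 21.060 − 16.565 = 4.495
ΔΔCt = 4.495 − 2.815 = 1.680
Fold change = 2^(−1.680) = 0.3121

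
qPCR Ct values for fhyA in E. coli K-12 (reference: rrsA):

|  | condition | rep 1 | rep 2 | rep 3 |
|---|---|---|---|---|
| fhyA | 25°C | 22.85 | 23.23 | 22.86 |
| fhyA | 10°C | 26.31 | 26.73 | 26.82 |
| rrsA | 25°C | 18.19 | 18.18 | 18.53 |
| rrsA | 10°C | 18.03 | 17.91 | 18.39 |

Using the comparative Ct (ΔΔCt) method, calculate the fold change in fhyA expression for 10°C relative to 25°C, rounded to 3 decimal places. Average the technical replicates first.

Mean Ct: fhyA 25°C 22.980; fhyA 10°C 26.620; rrsA 25°C 18.300; rrsA 10°C 18.110
ΔCt(25°C) = 22.980 − 18.300 = 4.680
ΔCt(10°C) = 26.620 − 18.110 = 8.510
ΔΔCt = 8.510 − 4.680 = 3.830
Fold change = 2^(−3.830) = 0.0703

0.070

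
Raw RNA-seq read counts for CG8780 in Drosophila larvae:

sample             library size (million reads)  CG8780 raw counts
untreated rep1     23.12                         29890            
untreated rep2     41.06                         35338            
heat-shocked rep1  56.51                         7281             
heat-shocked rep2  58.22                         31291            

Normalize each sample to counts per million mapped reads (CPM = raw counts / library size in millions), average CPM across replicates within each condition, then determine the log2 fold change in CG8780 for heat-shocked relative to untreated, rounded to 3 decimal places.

-1.692

CPM(untreated rep1) = 29890 / 23.12 = 1292.8201
CPM(untreated rep2) = 35338 / 41.06 = 860.6430
CPM(heat-shocked rep1) = 7281 / 56.51 = 128.8445
CPM(heat-shocked rep2) = 31291 / 58.22 = 537.4614
mean CPM(untreated) = 1076.7315; mean CPM(heat-shocked) = 333.1529
Fold change = 333.1529 / 1076.7315 = 0.30941
log2(0.30941) = -1.6924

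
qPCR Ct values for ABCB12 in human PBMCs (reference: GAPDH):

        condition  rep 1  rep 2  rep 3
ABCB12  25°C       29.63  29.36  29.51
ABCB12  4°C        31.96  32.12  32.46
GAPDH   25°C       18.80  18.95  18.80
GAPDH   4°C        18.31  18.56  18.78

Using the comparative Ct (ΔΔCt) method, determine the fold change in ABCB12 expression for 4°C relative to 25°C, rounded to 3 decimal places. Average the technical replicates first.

0.127

Mean Ct: ABCB12 25°C 29.500; ABCB12 4°C 32.180; GAPDH 25°C 18.850; GAPDH 4°C 18.550
ΔCt(25°C) = 29.500 − 18.850 = 10.650
ΔCt(4°C) = 32.180 − 18.550 = 13.630
ΔΔCt = 13.630 − 10.650 = 2.980
Fold change = 2^(−2.980) = 0.1267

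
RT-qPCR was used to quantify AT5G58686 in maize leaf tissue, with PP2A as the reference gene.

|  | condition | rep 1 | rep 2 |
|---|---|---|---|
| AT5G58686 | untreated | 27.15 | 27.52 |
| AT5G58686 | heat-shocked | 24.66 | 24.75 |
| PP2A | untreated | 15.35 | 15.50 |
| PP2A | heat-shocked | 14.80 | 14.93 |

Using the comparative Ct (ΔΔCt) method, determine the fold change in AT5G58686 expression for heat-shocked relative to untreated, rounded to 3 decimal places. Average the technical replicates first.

4.199

Mean Ct: AT5G58686 untreated 27.335; AT5G58686 heat-shocked 24.705; PP2A untreated 15.425; PP2A heat-shocked 14.865
ΔCt(untreated) = 27.335 − 15.425 = 11.910
ΔCt(heat-shocked) = 24.705 − 14.865 = 9.840
ΔΔCt = 9.840 − 11.910 = -2.070
Fold change = 2^(−(-2.070)) = 2^2.070 = 4.1989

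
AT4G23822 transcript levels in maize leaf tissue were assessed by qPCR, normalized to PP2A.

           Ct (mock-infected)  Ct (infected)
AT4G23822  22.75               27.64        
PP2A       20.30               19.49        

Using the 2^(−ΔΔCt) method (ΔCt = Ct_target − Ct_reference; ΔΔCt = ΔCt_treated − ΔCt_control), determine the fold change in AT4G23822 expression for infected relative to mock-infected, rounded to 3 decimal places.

ΔCt(mock-infected) = 22.750 − 20.300 = 2.450
ΔCt(infected) = 27.640 − 19.490 = 8.150
ΔΔCt = 8.150 − 2.450 = 5.700
Fold change = 2^(−5.700) = 0.0192

0.019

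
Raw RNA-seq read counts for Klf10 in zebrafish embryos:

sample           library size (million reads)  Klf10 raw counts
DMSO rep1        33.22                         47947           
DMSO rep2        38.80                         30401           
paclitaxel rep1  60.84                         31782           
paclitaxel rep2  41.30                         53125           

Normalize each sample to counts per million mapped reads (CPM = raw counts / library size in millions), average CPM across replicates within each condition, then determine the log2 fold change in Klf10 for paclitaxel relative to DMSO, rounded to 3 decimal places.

-0.300

CPM(DMSO rep1) = 47947 / 33.22 = 1443.3173
CPM(DMSO rep2) = 30401 / 38.80 = 783.5309
CPM(paclitaxel rep1) = 31782 / 60.84 = 522.3866
CPM(paclitaxel rep2) = 53125 / 41.30 = 1286.3196
mean CPM(DMSO) = 1113.4241; mean CPM(paclitaxel) = 904.3531
Fold change = 904.3531 / 1113.4241 = 0.81223
log2(0.81223) = -0.3000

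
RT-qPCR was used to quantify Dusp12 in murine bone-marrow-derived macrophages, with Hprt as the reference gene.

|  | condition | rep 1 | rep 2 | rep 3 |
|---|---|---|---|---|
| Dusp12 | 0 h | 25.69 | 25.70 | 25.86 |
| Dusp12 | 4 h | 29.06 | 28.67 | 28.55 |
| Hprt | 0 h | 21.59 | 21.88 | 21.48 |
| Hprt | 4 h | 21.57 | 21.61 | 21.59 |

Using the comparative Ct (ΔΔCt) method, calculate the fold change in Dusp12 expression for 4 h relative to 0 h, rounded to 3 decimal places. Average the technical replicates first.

0.119

Mean Ct: Dusp12 0 h 25.750; Dusp12 4 h 28.760; Hprt 0 h 21.650; Hprt 4 h 21.590
ΔCt(0 h) = 25.750 − 21.650 = 4.100
ΔCt(4 h) = 28.760 − 21.590 = 7.170
ΔΔCt = 7.170 − 4.100 = 3.070
Fold change = 2^(−3.070) = 0.1191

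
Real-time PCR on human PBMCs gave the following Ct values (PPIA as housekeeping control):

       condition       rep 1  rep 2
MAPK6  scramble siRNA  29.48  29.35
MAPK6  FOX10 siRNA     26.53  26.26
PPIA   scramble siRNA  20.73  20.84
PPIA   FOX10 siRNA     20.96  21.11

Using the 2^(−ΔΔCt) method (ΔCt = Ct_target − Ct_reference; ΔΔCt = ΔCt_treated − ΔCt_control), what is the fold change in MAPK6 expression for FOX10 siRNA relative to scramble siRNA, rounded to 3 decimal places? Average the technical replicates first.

Mean Ct: MAPK6 scramble siRNA 29.415; MAPK6 FOX10 siRNA 26.395; PPIA scramble siRNA 20.785; PPIA FOX10 siRNA 21.035
ΔCt(scramble siRNA) = 29.415 − 20.785 = 8.630
ΔCt(FOX10 siRNA) = 26.395 − 21.035 = 5.360
ΔΔCt = 5.360 − 8.630 = -3.270
Fold change = 2^(−(-3.270)) = 2^3.270 = 9.6465

9.646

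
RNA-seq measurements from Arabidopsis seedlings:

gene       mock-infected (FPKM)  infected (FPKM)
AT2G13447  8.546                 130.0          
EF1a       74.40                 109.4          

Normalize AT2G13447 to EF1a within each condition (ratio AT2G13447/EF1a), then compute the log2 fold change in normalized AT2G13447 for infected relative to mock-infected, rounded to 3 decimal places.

AT2G13447/EF1a (mock-infected) = 8.546 / 74.40 = 0.11487
AT2G13447/EF1a (infected) = 130.0 / 109.4 = 1.1883
Fold change = 1.1883 / 0.11487 = 10.3451
log2(10.3451) = 3.3709

3.371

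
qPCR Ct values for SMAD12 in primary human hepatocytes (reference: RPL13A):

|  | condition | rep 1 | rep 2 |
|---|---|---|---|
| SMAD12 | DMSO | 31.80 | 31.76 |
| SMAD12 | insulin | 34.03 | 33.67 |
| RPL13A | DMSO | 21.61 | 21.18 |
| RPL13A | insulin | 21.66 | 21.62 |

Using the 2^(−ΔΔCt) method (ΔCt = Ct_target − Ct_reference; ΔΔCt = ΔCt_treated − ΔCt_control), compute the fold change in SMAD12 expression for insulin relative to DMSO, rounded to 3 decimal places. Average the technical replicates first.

0.282

Mean Ct: SMAD12 DMSO 31.780; SMAD12 insulin 33.850; RPL13A DMSO 21.395; RPL13A insulin 21.640
ΔCt(DMSO) = 31.780 − 21.395 = 10.385
ΔCt(insulin) = 33.850 − 21.640 = 12.210
ΔΔCt = 12.210 − 10.385 = 1.825
Fold change = 2^(−1.825) = 0.2822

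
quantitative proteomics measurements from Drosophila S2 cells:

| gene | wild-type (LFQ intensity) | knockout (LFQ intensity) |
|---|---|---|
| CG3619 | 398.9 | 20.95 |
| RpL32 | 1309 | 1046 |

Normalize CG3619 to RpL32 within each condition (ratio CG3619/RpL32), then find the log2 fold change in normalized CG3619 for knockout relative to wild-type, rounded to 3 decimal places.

CG3619/RpL32 (wild-type) = 398.9 / 1309 = 0.30474
CG3619/RpL32 (knockout) = 20.95 / 1046 = 0.020029
Fold change = 0.020029 / 0.30474 = 0.0657
log2(0.0657) = -3.9274

-3.927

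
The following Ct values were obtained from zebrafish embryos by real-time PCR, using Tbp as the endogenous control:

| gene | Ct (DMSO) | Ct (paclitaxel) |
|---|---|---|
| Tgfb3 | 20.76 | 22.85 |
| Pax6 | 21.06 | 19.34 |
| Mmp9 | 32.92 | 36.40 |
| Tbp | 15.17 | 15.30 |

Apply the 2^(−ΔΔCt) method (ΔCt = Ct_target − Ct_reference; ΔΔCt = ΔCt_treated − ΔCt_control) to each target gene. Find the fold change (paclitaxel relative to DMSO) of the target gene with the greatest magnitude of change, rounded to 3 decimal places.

0.098

Tgfb3: ΔΔCt = (22.85−15.30) − (20.76−15.17) = 7.55 − 5.59 = 1.96; fold change = 2^-1.96 = 0.257
Pax6: ΔΔCt = (19.34−15.30) − (21.06−15.17) = 4.04 − 5.89 = -1.85; fold change = 2^1.85 = 3.605
Mmp9: ΔΔCt = (36.40−15.30) − (32.92−15.17) = 21.10 − 17.75 = 3.35; fold change = 2^-3.35 = 0.098
Mmp9 has the largest |ΔΔCt| = 3.35.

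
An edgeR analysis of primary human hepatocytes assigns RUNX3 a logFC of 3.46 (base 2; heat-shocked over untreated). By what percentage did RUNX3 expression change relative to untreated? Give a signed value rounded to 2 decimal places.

Fold change = 2^(3.46) = 11.0043
Percent change = (FC − 1) × 100% = (11.0043 − 1) × 100 = 1000.43%

1000.43%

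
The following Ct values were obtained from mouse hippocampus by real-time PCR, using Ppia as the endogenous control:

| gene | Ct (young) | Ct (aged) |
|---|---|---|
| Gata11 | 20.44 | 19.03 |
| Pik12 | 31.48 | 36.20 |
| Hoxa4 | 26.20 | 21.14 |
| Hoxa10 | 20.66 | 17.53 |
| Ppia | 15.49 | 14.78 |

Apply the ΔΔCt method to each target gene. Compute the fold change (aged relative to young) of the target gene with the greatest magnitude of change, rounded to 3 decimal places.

0.023

Gata11: ΔΔCt = (19.03−14.78) − (20.44−15.49) = 4.25 − 4.95 = -0.70; fold change = 2^0.70 = 1.625
Pik12: ΔΔCt = (36.20−14.78) − (31.48−15.49) = 21.42 − 15.99 = 5.43; fold change = 2^-5.43 = 0.023
Hoxa4: ΔΔCt = (21.14−14.78) − (26.20−15.49) = 6.36 − 10.71 = -4.35; fold change = 2^4.35 = 20.393
Hoxa10: ΔΔCt = (17.53−14.78) − (20.66−15.49) = 2.75 − 5.17 = -2.42; fold change = 2^2.42 = 5.352
Pik12 has the largest |ΔΔCt| = 5.43.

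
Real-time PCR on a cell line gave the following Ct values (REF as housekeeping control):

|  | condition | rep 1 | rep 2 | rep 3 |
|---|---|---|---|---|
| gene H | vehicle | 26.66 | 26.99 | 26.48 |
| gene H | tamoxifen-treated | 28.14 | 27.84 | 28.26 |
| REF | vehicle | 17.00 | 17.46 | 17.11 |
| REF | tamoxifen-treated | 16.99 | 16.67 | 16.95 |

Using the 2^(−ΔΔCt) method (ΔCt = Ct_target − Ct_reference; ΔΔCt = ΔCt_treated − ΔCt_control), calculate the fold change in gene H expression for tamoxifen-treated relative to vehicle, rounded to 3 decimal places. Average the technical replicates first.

Mean Ct: gene H vehicle 26.710; gene H tamoxifen-treated 28.080; REF vehicle 17.190; REF tamoxifen-treated 16.870
ΔCt(vehicle) = 26.710 − 17.190 = 9.520
ΔCt(tamoxifen-treated) = 28.080 − 16.870 = 11.210
ΔΔCt = 11.210 − 9.520 = 1.690
Fold change = 2^(−1.690) = 0.3099

0.310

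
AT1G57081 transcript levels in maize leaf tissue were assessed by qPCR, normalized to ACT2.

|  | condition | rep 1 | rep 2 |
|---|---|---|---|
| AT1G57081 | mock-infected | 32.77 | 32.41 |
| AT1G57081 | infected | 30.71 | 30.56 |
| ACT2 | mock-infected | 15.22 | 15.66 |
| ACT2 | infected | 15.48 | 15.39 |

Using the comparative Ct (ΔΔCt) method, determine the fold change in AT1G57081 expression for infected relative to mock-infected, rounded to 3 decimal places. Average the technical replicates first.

3.864

Mean Ct: AT1G57081 mock-infected 32.590; AT1G57081 infected 30.635; ACT2 mock-infected 15.440; ACT2 infected 15.435
ΔCt(mock-infected) = 32.590 − 15.440 = 17.150
ΔCt(infected) = 30.635 − 15.435 = 15.200
ΔΔCt = 15.200 − 17.150 = -1.950
Fold change = 2^(−(-1.950)) = 2^1.950 = 3.8637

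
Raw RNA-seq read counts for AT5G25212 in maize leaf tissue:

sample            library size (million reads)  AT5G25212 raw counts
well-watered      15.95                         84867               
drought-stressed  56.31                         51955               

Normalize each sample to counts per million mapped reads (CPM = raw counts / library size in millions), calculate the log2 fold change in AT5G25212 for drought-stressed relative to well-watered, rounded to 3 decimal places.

CPM(well-watered) = 84867 / 15.95 = 5320.8150
CPM(drought-stressed) = 51955 / 56.31 = 922.6603
Fold change = 922.6603 / 5320.8150 = 0.17341
log2(0.17341) = -2.5278

-2.528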